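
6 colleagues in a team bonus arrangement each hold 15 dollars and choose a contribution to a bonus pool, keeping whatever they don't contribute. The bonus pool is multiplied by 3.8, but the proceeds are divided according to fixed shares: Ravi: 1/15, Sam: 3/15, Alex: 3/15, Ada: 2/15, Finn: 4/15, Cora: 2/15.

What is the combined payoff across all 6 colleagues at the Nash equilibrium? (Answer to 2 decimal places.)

Player j's private return per contributed unit is 3.8 × (j's share). Contributing is weakly dominant for j when that share is at least 1/3.8 = 0.2632, and contributing 0 is dominant otherwise.
Finn alone (share 4/15) is above the threshold, contributing 15; the remaining 5 contribute 0. Total contributed: 15.
The bonus pool pays out 3.8 × 15 = 57.00 in total (split across the unequal shares, but the aggregate is all that matters for the group sum).
The 5 free-riders keep 15 each, adding 75. Group total = 75 + 57.00 = 132.00.

132.00 dollars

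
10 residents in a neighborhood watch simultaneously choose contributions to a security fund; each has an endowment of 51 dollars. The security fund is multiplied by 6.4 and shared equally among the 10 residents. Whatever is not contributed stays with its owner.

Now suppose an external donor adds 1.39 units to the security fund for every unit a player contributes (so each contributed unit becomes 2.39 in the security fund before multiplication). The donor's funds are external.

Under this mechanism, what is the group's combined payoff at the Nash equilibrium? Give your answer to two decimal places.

7800.96 dollars

Under the mechanism each unit contributed yields 6.4 × 2.39 / 10 = 1.5296 back to its contributor per unit of net cost, which exceeds 1, making full contribution the dominant choice for everyone.
So the Nash equilibrium is full contribution by all 10; the group earns 6.4 × 2.39 × 510 = 7800.96.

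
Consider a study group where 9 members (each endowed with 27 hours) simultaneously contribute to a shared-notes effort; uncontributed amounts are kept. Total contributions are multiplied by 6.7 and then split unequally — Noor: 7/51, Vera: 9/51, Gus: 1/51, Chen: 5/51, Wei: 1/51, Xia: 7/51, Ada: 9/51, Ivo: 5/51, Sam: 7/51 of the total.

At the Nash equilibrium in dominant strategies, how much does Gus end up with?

34.09 hours

Player j's private return per contributed unit is 6.7 × (j's share). Contributing is weakly dominant for j when that share is at least 1/6.7 = 0.1493, and contributing 0 is dominant otherwise.
Vera and Ada are above the threshold, contributing 27 each; the remaining 7 contribute 0. Total contributed: 54.
Gus keeps 27 and receives 6.7 × 54 × 1/51 = 7.09 from the shared-notes effort, for a payoff of 34.09.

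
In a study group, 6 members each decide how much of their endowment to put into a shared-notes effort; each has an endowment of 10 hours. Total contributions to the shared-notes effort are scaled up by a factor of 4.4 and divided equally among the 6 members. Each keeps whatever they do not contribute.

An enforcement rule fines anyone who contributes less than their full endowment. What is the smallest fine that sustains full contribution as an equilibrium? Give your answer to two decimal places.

Given the others contribute fully, the best deviation is to contribute 0 (any partial contribution still incurs the fine and gives up units whose private return 0.7333 is below 1).
Deviating from 10 to 0 saves 10 hours but forfeits the deviator's share of the drop in the shared-notes effort: 4.4/6 × 10 = 7.33.
So the deviation gain is 10 − 7.33 = 2.67, and the fine must be at least 2.67 hours to wipe it out.

2.67 hours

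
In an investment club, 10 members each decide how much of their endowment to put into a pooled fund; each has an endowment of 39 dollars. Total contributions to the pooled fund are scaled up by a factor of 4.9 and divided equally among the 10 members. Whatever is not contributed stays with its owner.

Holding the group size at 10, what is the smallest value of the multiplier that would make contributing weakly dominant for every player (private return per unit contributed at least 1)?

10

A contributed unit returns (multiplier)/10 to its contributor.
This reaches 1 exactly when the multiplier is 10.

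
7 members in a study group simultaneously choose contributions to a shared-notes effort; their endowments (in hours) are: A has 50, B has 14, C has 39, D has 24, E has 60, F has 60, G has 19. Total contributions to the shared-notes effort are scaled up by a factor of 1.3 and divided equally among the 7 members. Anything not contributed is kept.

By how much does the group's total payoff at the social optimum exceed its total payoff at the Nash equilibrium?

79.80 hours

The private return per contributed unit is 1.3/7 = 0.1857 < 1 for every player regardless of endowment, so the Nash equilibrium is zero contribution and the group total is Σ E_j = 50 + 14 + 39 + 24 + 60 + 60 + 19 = 266.
Each contributed unit returns 1.300 to the group, so the social optimum is full contribution by everyone: group total = 1.300 × 266 = 345.80.
Efficiency loss = (1.300 − 1) × 266 = 79.80.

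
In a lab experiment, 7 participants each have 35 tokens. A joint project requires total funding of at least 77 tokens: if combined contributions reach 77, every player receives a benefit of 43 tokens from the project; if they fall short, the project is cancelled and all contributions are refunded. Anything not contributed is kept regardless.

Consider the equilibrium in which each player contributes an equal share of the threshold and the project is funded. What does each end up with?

67 tokens

Equal share of the threshold: 77/7 = 11.
At this profile no one gains by cutting their contribution: any cut drops the total below 77, the project is cancelled, contributions are refunded, and the deviator ends with 35, which is less than 35 − 11 + 43 = 67. Contributing more than 11 just wastes the excess. So contributing exactly 11 is a best response.
Each player's payoff: 35 − 11 + 43 = 67.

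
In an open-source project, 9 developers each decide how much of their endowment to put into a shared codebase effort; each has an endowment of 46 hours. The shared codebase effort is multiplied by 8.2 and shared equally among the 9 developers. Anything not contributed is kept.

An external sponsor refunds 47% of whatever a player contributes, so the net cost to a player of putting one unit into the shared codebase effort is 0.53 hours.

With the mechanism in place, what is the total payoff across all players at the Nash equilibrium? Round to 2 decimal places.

3589.38 hours

With the mechanism, a contributed unit returns (8.2/9) / 0.53 = 1.7191 per unit of net cost to the contributor — now above 1 — so contributing fully is weakly dominant for every player.
So the Nash equilibrium is full contribution by all 9; the group earns 9 × (46 × 0.47 + 8.2 × 46) = 3589.38.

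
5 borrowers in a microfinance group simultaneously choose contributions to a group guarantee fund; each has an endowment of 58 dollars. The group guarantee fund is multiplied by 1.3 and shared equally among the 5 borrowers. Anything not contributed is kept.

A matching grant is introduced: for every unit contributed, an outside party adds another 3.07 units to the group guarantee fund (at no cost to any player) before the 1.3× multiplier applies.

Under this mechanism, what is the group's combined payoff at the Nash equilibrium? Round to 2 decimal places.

1534.39 dollars

The effective private return per unit is now 1.3 × 4.07 / 5 = 1.0582 > 1, so every player's dominant strategy flips to full contribution.
So the Nash equilibrium is full contribution by all 5; the group earns 1.3 × 4.07 × 290 = 1534.39.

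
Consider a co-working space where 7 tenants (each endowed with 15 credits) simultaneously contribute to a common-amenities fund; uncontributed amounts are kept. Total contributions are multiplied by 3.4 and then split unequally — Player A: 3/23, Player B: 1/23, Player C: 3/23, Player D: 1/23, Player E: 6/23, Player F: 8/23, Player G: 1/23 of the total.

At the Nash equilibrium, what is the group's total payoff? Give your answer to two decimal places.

141.00 credits

A player with share s gets back 3.4·s per unit contributed, so full contribution is dominant for anyone with s > 1/3.4 = 0.2941 and zero contribution is dominant for anyone below.
The only share above 0.2941 is Player F's 8/23, contributing 15; the remaining 6 contribute 0. Total contributed: 15.
The common-amenities fund pays out 3.4 × 15 = 51.00 in total (split across the unequal shares, but the aggregate is all that matters for the group sum).
The 6 free-riders keep 15 each, adding 90. Group total = 90 + 51.00 = 141.00.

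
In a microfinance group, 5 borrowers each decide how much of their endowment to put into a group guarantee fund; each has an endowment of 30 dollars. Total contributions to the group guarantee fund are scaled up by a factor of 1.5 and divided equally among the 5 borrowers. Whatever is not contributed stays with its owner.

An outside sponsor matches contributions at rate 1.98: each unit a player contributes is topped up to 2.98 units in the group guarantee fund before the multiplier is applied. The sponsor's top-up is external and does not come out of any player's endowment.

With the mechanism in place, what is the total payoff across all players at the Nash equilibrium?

150.00 dollars

Even with the mechanism, each unit contributed returns only 1.5 × 2.98 / 5 = 0.8940 per unit of net cost, so contributing nothing is still dominant.
At the Nash equilibrium no one contributes; group total payoff = 5 × 30 = 150.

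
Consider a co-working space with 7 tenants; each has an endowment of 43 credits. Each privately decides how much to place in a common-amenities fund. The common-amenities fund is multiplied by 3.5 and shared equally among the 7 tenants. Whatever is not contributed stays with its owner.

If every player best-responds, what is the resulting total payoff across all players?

301.00 credits

Each contributed unit returns 3.5/7 = 0.5000 to its contributor — below 1 — so contributing 0 is dominant for every player. At the Nash equilibrium everyone keeps their 43, and the group total is 7 × 43 = 301.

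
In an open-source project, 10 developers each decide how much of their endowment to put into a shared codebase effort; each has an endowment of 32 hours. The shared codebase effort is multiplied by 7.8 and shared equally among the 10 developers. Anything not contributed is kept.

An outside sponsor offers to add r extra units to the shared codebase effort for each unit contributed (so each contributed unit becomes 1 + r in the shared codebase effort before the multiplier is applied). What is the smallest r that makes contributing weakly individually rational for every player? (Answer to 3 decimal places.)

With matching at rate r, one contributed unit becomes (1 + r) in the shared codebase effort and returns 7.8 × (1 + r) / 10 to the contributor.
Setting this equal to 1: 1 + r = 10/7.8 = 1.2821.
So the minimum matching rate is r = 1.2821 − 1 = 0.282.

0.282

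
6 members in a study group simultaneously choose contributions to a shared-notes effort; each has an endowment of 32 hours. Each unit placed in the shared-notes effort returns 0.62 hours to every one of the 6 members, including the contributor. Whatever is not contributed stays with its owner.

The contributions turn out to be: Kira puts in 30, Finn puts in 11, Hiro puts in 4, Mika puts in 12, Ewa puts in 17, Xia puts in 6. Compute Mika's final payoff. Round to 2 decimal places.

69.60 hours

Total contributed: 30 + 11 + 4 + 12 + 17 + 6 = 80.
Each receives 0.62 × 80 = 49.60 from the shared-notes effort.
Mika keeps 32 − 12 = 20, so Mika's payoff is 20 + 49.60 = 69.60.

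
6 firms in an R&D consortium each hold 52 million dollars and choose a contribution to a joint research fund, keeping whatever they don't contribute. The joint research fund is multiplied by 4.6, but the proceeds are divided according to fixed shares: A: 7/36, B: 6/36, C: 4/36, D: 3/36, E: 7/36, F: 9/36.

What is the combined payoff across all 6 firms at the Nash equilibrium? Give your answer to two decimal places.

Player j's private return per contributed unit is 4.6 × (j's share). Contributing is weakly dominant for j when that share is at least 1/4.6 = 0.2174, and contributing 0 is dominant otherwise.
F alone (share 9/36) is above the threshold, contributing 52; the remaining 5 contribute 0. Total contributed: 52.
The joint research fund pays out 4.6 × 52 = 239.20 in total (split across the unequal shares, but the aggregate is all that matters for the group sum).
The 5 free-riders keep 52 each, adding 260. Group total = 260 + 239.20 = 499.20.

499.20 million dollars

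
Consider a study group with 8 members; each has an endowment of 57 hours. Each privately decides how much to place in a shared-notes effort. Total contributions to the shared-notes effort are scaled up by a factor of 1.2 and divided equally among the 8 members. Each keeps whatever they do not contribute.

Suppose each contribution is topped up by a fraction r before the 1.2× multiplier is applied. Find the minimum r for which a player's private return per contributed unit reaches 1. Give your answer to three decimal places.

With matching at rate r, one contributed unit becomes (1 + r) in the shared-notes effort and returns 1.2 × (1 + r) / 8 to the contributor.
Setting this equal to 1: 1 + r = 8/1.2 = 6.6667.
So the minimum matching rate is r = 6.6667 − 1 = 5.667.

5.667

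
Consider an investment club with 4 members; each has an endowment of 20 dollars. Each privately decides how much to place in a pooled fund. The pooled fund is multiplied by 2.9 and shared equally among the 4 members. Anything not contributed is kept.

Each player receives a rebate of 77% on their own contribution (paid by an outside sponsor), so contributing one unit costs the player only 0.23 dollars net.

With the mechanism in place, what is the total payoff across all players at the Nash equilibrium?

293.60 dollars

The effective private return per unit is now (2.9/4) / 0.23 = 3.1522 > 1, so every player's dominant strategy flips to full contribution.
At the Nash equilibrium everyone contributes 20. Group total payoff = 4 × (20 × 0.77 + 2.9 × 20) = 293.60.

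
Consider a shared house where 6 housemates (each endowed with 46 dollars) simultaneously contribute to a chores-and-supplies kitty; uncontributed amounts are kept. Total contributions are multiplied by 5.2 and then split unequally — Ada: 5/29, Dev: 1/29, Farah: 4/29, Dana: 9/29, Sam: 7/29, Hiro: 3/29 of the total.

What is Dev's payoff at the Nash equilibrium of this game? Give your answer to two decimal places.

Each unit j contributes comes back to j as 5.2 × (j's share), so j prefers to contribute only if that share exceeds 1/5.2 = 0.1923; otherwise keeping the unit dominates.
The shares above 0.1923 belong to Dana and Sam, contributing 46 each; the remaining 4 contribute 0. Total contributed: 92.
Dev keeps 46 and receives 5.2 × 92 × 1/29 = 16.50 from the chores-and-supplies kitty, for a payoff of 62.50.

62.50 dollars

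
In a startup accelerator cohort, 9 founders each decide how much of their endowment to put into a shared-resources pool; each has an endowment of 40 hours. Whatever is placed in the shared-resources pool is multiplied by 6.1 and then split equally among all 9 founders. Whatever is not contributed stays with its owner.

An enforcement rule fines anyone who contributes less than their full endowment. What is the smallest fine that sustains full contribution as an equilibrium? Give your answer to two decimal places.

12.89 hours

Given the others contribute fully, the best deviation is to contribute 0 (any partial contribution still incurs the fine and gives up units whose private return 0.6778 is below 1).
Deviating from 40 to 0 saves 40 hours but forfeits the deviator's share of the drop in the shared-resources pool: 6.1/9 × 40 = 27.11.
So the deviation gain is 40 − 27.11 = 12.89, and the fine must be at least 12.89 hours to wipe it out.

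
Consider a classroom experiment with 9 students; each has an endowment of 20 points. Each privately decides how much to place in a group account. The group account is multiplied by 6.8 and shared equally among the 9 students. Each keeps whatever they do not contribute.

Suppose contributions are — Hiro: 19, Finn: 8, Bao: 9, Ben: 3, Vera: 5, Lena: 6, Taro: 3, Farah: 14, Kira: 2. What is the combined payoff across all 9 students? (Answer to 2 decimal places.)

580.20 points

Total contributed: 19 + 8 + 9 + 3 + 5 + 6 + 3 + 14 + 2 = 69; total kept: 9 × 20 − 69 = 111.
The group account pays out 6.8 × 69 = 469.20 in aggregate.
Group total = 111 + 469.20 = 580.20.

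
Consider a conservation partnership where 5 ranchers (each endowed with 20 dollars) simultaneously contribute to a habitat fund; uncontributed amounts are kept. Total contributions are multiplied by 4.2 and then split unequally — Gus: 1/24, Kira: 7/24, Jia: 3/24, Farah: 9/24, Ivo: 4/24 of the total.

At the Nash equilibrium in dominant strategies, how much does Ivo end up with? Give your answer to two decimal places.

Player j's private return per contributed unit is 4.2 × (j's share). Contributing is weakly dominant for j when that share is at least 1/4.2 = 0.2381, and contributing 0 is dominant otherwise.
The shares above 0.2381 belong to Kira and Farah, contributing 20 each; the remaining 3 contribute 0. Total contributed: 40.
Ivo keeps 20 and receives 4.2 × 40 × 4/24 = 28.00 from the habitat fund, for a payoff of 48.00.

48.00 dollars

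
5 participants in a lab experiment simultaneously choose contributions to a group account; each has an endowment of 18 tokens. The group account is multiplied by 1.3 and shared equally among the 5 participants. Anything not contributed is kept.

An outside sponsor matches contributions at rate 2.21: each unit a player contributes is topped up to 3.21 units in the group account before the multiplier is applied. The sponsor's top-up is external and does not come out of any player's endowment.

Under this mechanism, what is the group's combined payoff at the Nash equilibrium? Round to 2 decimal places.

90.00 tokens

Even with the mechanism, each unit contributed returns only 1.3 × 3.21 / 5 = 0.8346 per unit of net cost, so contributing nothing is still dominant.
Everyone keeps their endowment and the group total is 5 × 18 = 90.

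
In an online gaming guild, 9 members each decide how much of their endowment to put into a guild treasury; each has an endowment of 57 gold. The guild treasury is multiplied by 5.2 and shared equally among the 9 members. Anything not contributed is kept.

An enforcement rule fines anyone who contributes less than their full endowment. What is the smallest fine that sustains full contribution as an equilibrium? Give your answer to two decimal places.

24.07 gold

Given the others contribute fully, the best deviation is to contribute 0 (any partial contribution still incurs the fine and gives up units whose private return 0.5778 is below 1).
Deviating from 57 to 0 saves 57 gold but forfeits the deviator's share of the drop in the guild treasury: 5.2/9 × 57 = 32.93.
So the deviation gain is 57 − 32.93 = 24.07, and the fine must be at least 24.07 gold to wipe it out.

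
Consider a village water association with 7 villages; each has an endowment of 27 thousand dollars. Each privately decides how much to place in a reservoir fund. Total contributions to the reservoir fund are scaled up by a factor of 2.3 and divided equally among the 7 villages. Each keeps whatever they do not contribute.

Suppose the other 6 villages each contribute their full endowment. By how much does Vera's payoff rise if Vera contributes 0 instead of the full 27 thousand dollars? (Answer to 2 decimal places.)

18.13 thousand dollars

Switching from a contribution of 27 to 0 lets Vera keep an extra 27 thousand dollars, but lowers the reservoir fund by 27, which costs Vera their own share of that drop: 2.3/7 × 27 = 8.87.
Net gain = 27 − 8.87 = 18.13. The private return per contributed unit (0.3286) is below 1, so free-riding is indeed the best response regardless of what the others do.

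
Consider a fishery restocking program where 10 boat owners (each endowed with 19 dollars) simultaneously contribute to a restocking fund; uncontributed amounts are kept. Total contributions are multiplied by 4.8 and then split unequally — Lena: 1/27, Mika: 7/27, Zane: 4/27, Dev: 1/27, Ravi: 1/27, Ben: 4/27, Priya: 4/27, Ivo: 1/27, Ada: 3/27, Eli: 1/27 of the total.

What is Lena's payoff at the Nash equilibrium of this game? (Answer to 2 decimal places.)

A player with share s gets back 4.8·s per unit contributed, so full contribution is dominant for anyone with s > 1/4.8 = 0.2083 and zero contribution is dominant for anyone below.
Only Mika (7/27) clears that bar, contributing 19; the remaining 9 contribute 0. Total contributed: 19.
Lena keeps 19 and receives 4.8 × 19 × 1/27 = 3.38 from the restocking fund, for a payoff of 22.38.

22.38 dollars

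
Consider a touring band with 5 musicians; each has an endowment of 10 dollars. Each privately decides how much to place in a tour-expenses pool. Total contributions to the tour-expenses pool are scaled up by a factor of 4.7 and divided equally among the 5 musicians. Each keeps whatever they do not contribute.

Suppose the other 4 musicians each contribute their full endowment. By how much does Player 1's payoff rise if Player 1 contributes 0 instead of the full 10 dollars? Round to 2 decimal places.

0.60 dollars

Switching from a contribution of 10 to 0 lets Player 1 keep an extra 10 dollars, but lowers the tour-expenses pool by 10, which costs Player 1 their own share of that drop: 4.7/5 × 10 = 9.40.
Net gain = 10 − 9.40 = 0.60. The private return per contributed unit (0.9400) is below 1, so free-riding is indeed the best response regardless of what the others do.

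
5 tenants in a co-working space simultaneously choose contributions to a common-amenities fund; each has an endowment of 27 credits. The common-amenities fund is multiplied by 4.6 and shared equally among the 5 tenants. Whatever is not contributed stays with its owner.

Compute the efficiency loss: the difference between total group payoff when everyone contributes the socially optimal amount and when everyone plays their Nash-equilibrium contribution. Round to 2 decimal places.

Each contributed unit returns 4.6/5 = 0.9200 to its contributor — below 1 — so contributing 0 is dominant for every player. At the Nash equilibrium everyone keeps their 27, and the group total is 5 × 27 = 135.
Each contributed unit returns 4.600 to the group as a whole (0.9200 to each of 5 players), which exceeds 1, so the social optimum is full contribution: group total = 4.600 × 135 = 621.00.
Efficiency loss = 621.00 − 135 = 486.00.

486.00 credits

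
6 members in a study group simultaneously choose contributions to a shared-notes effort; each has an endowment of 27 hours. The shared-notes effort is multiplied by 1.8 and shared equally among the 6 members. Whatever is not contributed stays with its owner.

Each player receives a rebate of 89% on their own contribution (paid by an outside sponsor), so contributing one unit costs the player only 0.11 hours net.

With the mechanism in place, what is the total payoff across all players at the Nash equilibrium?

435.78 hours

With the mechanism, a contributed unit returns (1.8/6) / 0.11 = 2.7273 per unit of net cost to the contributor — now above 1 — so contributing fully is weakly dominant for every player.
At the Nash equilibrium everyone contributes 27. Group total payoff = 6 × (27 × 0.89 + 1.8 × 27) = 435.78.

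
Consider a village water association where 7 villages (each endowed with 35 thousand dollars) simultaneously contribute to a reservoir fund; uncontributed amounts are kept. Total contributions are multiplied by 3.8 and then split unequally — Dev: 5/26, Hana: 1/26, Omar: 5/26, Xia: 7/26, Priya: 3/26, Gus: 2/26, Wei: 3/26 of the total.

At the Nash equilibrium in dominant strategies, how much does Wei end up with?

50.35 thousand dollars

Each unit j contributes comes back to j as 3.8 × (j's share), so j prefers to contribute only if that share exceeds 1/3.8 = 0.2632; otherwise keeping the unit dominates.
Xia alone (share 7/26) is above the threshold, contributing 35; the remaining 6 contribute 0. Total contributed: 35.
Wei keeps 35 and receives 3.8 × 35 × 3/26 = 15.35 from the reservoir fund, for a payoff of 50.35.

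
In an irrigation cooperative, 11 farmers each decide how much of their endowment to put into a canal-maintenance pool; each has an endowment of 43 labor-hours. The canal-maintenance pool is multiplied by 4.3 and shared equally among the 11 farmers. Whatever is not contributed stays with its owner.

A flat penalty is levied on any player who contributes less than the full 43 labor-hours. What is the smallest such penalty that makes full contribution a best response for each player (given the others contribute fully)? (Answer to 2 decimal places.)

26.19 labor-hours

Given the others contribute fully, the best deviation is to contribute 0 (any partial contribution still incurs the fine and gives up units whose private return 0.3909 is below 1).
Deviating from 43 to 0 saves 43 labor-hours but forfeits the deviator's share of the drop in the canal-maintenance pool: 4.3/11 × 43 = 16.81.
So the deviation gain is 43 − 16.81 = 26.19, and the fine must be at least 26.19 labor-hours to wipe it out.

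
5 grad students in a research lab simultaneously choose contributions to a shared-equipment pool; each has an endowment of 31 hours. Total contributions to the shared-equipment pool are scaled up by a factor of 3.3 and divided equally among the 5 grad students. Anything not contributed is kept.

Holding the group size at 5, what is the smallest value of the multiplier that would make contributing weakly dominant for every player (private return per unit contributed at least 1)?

A contributed unit returns (multiplier)/5 to its contributor.
This reaches 1 exactly when the multiplier is 5.

5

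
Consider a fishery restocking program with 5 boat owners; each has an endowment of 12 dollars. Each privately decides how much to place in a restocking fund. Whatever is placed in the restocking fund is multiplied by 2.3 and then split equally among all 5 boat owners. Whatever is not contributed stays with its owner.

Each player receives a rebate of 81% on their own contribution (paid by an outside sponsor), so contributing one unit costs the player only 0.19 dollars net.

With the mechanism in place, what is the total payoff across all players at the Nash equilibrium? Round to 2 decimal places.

The effective private return per unit is now (2.3/5) / 0.19 = 2.4211 > 1, so every player's dominant strategy flips to full contribution.
At the Nash equilibrium everyone contributes 12. Group total payoff = 5 × (12 × 0.81 + 2.3 × 12) = 186.60.

186.60 dollars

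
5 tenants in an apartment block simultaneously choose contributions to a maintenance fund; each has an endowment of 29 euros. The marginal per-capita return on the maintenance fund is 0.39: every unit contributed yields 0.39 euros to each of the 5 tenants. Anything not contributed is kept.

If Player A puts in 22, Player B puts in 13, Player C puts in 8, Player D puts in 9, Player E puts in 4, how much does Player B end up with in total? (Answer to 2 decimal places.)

Total contributed: 22 + 13 + 8 + 9 + 4 = 56.
Each receives 0.39 × 56 = 21.84 from the maintenance fund.
Player B keeps 29 − 13 = 16, so Player B's payoff is 16 + 21.84 = 37.84.

37.84 euros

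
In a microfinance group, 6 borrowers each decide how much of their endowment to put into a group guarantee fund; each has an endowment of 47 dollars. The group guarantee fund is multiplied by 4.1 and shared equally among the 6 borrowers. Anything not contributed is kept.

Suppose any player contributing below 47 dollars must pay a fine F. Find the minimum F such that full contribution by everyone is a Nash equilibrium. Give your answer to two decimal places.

14.88 dollars

Given the others contribute fully, the best deviation is to contribute 0 (any partial contribution still incurs the fine and gives up units whose private return 0.6833 is below 1).
Deviating from 47 to 0 saves 47 dollars but forfeits the deviator's share of the drop in the group guarantee fund: 4.1/6 × 47 = 32.12.
So the deviation gain is 47 − 32.12 = 14.88, and the fine must be at least 14.88 dollars to wipe it out.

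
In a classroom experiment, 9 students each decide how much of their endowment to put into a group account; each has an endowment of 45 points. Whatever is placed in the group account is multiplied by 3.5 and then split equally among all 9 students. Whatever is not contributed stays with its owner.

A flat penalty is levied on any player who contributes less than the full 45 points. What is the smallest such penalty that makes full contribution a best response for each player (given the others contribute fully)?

Given the others contribute fully, the best deviation is to contribute 0 (any partial contribution still incurs the fine and gives up units whose private return 0.3889 is below 1).
Deviating from 45 to 0 saves 45 points but forfeits the deviator's share of the drop in the group account: 3.5/9 × 45 = 17.50.
So the deviation gain is 45 − 17.50 = 27.50, and the fine must be at least 27.50 points to wipe it out.

27.50 points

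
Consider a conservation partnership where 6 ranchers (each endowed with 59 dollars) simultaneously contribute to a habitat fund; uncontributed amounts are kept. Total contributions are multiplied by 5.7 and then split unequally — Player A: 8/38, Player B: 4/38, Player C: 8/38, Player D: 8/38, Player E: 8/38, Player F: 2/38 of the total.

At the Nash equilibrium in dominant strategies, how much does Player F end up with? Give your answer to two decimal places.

129.80 dollars

Player j's private return per contributed unit is 5.7 × (j's share). Contributing is weakly dominant for j when that share is at least 1/5.7 = 0.1754, and contributing 0 is dominant otherwise.
Player A, Player C, Player D and Player E clear that bar, contributing 59 each; the remaining 2 contribute 0. Total contributed: 236.
Player F keeps 59 and receives 5.7 × 236 × 2/38 = 70.80 from the habitat fund, for a payoff of 129.80.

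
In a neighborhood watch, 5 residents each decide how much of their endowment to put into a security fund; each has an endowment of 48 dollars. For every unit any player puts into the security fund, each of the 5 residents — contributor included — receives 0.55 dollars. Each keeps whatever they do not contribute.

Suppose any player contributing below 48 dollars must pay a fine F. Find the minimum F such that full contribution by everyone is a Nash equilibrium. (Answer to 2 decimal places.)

Given the others contribute fully, the best deviation is to contribute 0 (any partial contribution still incurs the fine and gives up units whose private return 0.55 is below 1).
Deviating from 48 to 0 saves 48 dollars but forfeits the deviator's share of the drop in the security fund: 0.55 × 48 = 26.40.
So the deviation gain is 48 − 26.40 = 21.60, and the fine must be at least 21.60 dollars to wipe it out.

21.60 dollars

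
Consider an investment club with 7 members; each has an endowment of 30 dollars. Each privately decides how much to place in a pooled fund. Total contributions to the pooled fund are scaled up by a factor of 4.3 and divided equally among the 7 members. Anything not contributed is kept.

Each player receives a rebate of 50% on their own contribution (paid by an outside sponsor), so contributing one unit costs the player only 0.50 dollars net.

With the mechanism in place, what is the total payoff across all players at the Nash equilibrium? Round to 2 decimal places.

With the mechanism, a contributed unit returns (4.3/7) / 0.50 = 1.2286 per unit of net cost to the contributor — now above 1 — so contributing fully is weakly dominant for every player.
So the Nash equilibrium is full contribution by all 7; the group earns 7 × (30 × 0.50 + 4.3 × 30) = 1008.00.

1008.00 dollars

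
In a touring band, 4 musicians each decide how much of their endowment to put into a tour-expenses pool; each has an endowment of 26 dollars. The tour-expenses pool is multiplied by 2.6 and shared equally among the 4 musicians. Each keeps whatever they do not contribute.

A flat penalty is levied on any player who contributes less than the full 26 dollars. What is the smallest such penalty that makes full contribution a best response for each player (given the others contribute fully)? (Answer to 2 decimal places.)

Given the others contribute fully, the best deviation is to contribute 0 (any partial contribution still incurs the fine and gives up units whose private return 0.6500 is below 1).
Deviating from 26 to 0 saves 26 dollars but forfeits the deviator's share of the drop in the tour-expenses pool: 2.6/4 × 26 = 16.90.
So the deviation gain is 26 − 16.90 = 9.10, and the fine must be at least 9.10 dollars to wipe it out.

9.10 dollars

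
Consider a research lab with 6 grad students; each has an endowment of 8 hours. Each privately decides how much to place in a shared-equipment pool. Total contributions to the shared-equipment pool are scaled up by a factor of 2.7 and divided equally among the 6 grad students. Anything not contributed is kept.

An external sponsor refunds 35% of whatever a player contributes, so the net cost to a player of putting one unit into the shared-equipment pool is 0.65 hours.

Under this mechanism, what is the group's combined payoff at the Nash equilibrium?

48.00 hours

The effective private return is (2.7/6) / 0.65 = 0.6923, which is still under 1, so the mechanism doesn't change anyone's dominant strategy: zero contribution.
At the Nash equilibrium no one contributes; group total payoff = 6 × 8 = 48.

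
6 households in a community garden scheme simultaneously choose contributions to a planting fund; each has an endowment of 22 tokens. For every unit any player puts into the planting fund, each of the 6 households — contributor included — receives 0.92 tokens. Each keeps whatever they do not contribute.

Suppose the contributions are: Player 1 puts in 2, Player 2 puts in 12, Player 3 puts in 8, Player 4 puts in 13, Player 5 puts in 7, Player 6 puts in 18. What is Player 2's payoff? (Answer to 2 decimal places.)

65.20 tokens

Total contributed: 2 + 12 + 8 + 13 + 7 + 18 = 60.
Each receives 0.92 × 60 = 55.20 from the planting fund.
Player 2 keeps 22 − 12 = 10, so Player 2's payoff is 10 + 55.20 = 65.20.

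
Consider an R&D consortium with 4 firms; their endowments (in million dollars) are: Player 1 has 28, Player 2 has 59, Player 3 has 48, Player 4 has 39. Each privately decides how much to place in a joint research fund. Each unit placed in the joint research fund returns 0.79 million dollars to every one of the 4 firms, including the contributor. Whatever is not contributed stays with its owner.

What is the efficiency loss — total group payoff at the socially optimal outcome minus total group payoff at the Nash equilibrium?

375.84 million dollars

The private return per contributed unit is 0.79 < 1 for everyone, so the Nash equilibrium is zero contribution and the group total is Σ E_j = 28 + 59 + 48 + 39 = 174.
Each contributed unit returns 3.160 to the group, so the social optimum is full contribution by everyone: group total = 3.160 × 174 = 549.84.
Efficiency loss = (3.160 − 1) × 174 = 375.84.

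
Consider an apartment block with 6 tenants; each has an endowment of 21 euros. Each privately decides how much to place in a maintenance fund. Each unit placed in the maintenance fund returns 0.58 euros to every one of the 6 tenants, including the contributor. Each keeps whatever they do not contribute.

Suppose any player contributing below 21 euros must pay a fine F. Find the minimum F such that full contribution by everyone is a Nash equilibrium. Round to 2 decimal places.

8.82 euros

Given the others contribute fully, the best deviation is to contribute 0 (any partial contribution still incurs the fine and gives up units whose private return 0.58 is below 1).
Deviating from 21 to 0 saves 21 euros but forfeits the deviator's share of the drop in the maintenance fund: 0.58 × 21 = 12.18.
So the deviation gain is 21 − 12.18 = 8.82, and the fine must be at least 8.82 euros to wipe it out.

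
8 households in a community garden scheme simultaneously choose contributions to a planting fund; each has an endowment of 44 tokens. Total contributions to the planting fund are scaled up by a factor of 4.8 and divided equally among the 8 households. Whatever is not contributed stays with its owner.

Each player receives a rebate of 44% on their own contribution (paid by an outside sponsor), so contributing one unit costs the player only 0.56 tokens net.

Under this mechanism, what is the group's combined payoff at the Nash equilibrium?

1844.48 tokens

Under the mechanism each unit contributed yields (4.8/8) / 0.56 = 1.0714 back to its contributor per unit of net cost, which exceeds 1, making full contribution the dominant choice for everyone.
So the Nash equilibrium is full contribution by all 8; the group earns 8 × (44 × 0.44 + 4.8 × 44) = 1844.48.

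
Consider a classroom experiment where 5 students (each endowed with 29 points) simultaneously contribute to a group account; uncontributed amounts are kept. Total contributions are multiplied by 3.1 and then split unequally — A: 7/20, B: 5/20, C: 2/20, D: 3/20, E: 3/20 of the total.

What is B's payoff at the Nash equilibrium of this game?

51.48 points

Player j's private return per contributed unit is 3.1 × (j's share). Contributing is weakly dominant for j when that share is at least 1/3.1 = 0.3226, and contributing 0 is dominant otherwise.
A alone (share 7/20) is above the threshold, contributing 29; the remaining 4 contribute 0. Total contributed: 29.
B keeps 29 and receives 3.1 × 29 × 5/20 = 22.48 from the group account, for a payoff of 51.48.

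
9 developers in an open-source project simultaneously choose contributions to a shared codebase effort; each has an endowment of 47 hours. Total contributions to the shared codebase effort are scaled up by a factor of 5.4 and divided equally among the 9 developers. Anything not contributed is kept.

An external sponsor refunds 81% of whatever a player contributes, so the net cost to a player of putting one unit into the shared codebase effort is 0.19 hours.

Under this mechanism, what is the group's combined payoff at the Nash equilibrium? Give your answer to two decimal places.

2626.83 hours

With the mechanism, a contributed unit returns (5.4/9) / 0.19 = 3.1579 per unit of net cost to the contributor — now above 1 — so contributing fully is weakly dominant for every player.
At the Nash equilibrium everyone contributes 47. Group total payoff = 9 × (47 × 0.81 + 5.4 × 47) = 2626.83.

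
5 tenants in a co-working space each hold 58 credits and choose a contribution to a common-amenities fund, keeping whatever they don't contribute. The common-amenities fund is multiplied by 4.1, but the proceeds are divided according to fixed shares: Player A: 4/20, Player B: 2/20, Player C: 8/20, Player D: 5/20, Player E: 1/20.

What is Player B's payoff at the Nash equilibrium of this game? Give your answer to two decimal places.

105.56 credits

Player j's private return per contributed unit is 4.1 × (j's share). Contributing is weakly dominant for j when that share is at least 1/4.1 = 0.2439, and contributing 0 is dominant otherwise.
Player C and Player D clear that bar, contributing 58 each; the remaining 3 contribute 0. Total contributed: 116.
Player B keeps 58 and receives 4.1 × 116 × 2/20 = 47.56 from the common-amenities fund, for a payoff of 105.56.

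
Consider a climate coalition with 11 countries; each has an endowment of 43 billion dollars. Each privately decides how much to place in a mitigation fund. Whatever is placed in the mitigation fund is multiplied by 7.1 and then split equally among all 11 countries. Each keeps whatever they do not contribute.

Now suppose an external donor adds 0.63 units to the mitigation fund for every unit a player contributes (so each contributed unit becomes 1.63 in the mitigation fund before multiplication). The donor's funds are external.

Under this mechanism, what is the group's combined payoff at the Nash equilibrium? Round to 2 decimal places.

5474.03 billion dollars

The effective private return per unit is now 7.1 × 1.63 / 11 = 1.0521 > 1, so every player's dominant strategy flips to full contribution.
So the Nash equilibrium is full contribution by all 11; the group earns 7.1 × 1.63 × 473 = 5474.03.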